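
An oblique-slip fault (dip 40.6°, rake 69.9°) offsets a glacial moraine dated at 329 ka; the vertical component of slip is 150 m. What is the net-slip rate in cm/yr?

dip-slip = throw / sin(dip) = 150 / sin(40.6°) = 230.5 m
net slip = dip-slip / sin(rake) = 230.5 / sin(69.9°) = 245.4 m
rate = 245.4 m / 329 ka = 0.000746 m/yr = 0.0746 cm/yr

0.0746 cm/yr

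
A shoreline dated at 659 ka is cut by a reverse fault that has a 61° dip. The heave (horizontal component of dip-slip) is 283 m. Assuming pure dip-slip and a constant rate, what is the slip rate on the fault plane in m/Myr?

dip-slip = heave / cos(dip) = 283 m / cos(61°) = 583.7 m
rate = 583.7 m / 659 ka = 0.000886 m/yr = 886 m/Myr

886 m/Myr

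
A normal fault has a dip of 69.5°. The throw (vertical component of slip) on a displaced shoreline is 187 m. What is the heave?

69.9 m

heave = throw / tan(dip) = 187 / tan(69.5°) = 69.9 m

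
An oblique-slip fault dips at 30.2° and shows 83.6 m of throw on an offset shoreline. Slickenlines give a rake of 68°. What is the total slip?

179 m

dip-slip = throw / sin(dip) = 83.6 / sin(30.2°) = 166.2 m
net slip = dip-slip / sin(rake) = 166.2 / sin(68°) = 179 m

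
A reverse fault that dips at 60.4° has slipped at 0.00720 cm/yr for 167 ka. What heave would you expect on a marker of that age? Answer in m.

5.94 m

dip-slip = rate × time = 0.00720 cm/yr × 167 ka = 12.02 m
heave = dip-slip × cos(dip) = 12.02 × cos(60.4°) = 5.94 m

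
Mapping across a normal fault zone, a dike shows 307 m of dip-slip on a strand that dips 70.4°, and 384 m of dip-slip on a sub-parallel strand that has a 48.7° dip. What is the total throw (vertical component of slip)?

throw_A = 307 × sin(70.4°) = 289.2 m
throw_B = 384 × sin(48.7°) = 288.5 m
total = 289.2 + 288.5 = 578 m

578 m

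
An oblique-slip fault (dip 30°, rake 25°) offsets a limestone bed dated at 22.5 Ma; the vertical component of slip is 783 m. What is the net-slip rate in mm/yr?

dip-slip = throw / sin(dip) = 783 / sin(30°) = 1566 m
net slip = dip-slip / sin(rake) = 1566 / sin(25°) = 3705 m
rate = 3705 m / 22.5 Ma = 0.000165 m/yr = 0.165 mm/yr

0.165 mm/yr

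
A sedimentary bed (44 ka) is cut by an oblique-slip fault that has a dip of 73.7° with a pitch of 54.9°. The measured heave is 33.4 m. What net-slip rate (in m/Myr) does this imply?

dip-slip = heave / cos(dip) = 33.4 / cos(73.7°) = 119 m
net slip = dip-slip / sin(rake) = 119 / sin(54.9°) = 145.5 m
rate = 145.5 m / 44 ka = 0.00331 m/yr = 3310 m/Myr

3310 m/Myr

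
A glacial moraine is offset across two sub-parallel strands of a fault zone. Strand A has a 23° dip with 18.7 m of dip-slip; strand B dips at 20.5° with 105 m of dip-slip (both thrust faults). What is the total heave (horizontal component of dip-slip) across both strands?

heave_A = 18.7 × cos(23°) = 17.21 m
heave_B = 105 × cos(20.5°) = 98.35 m
total = 17.21 + 98.35 = 116 m

116 m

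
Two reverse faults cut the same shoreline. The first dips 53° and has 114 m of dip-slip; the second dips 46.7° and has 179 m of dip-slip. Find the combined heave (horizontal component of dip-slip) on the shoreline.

191 m

heave_A = 114 × cos(53°) = 68.61 m
heave_B = 179 × cos(46.7°) = 122.8 m
total = 68.61 + 122.8 = 191 m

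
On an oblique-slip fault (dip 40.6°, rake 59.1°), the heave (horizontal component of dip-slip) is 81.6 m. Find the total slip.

125 m

dip-slip = heave / cos(dip) = 81.6 / cos(40.6°) = 107.5 m
net slip = dip-slip / sin(rake) = 107.5 / sin(59.1°) = 125 m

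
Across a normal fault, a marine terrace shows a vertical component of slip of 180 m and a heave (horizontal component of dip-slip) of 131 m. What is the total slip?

net slip = √(throw² + heave²) = √(180² + 131²) = 223 m

223 m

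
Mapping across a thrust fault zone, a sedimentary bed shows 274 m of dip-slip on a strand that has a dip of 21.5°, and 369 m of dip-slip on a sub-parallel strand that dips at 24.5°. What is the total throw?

throw_A = 274 × sin(21.5°) = 100.4 m
throw_B = 369 × sin(24.5°) = 153 m
total = 100.4 + 153 = 253 m

253 m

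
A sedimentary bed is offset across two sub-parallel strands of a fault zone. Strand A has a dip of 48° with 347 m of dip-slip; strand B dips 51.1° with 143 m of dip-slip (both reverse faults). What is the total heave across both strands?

heave_A = 347 × cos(48°) = 232.2 m
heave_B = 143 × cos(51.1°) = 89.80 m
total = 232.2 + 89.80 = 322 m

322 m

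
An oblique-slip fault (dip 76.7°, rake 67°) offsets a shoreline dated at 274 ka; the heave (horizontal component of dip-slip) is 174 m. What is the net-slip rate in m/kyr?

3 m/kyr

dip-slip = heave / cos(dip) = 174 / cos(76.7°) = 756.4 m
net slip = dip-slip / sin(rake) = 756.4 / sin(67°) = 821.7 m
rate = 821.7 m / 274 ka = 0.00300 m/yr = 3 m/kyr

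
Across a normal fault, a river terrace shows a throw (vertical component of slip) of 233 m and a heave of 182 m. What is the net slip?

net slip = √(throw² + heave²) = √(233² + 182²) = 296 m

296 m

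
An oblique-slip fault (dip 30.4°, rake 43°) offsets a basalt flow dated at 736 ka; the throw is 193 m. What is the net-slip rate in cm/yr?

0.0760 cm/yr

dip-slip = throw / sin(dip) = 193 / sin(30.4°) = 381.4 m
net slip = dip-slip / sin(rake) = 381.4 / sin(43°) = 559.2 m
rate = 559.2 m / 736 ka = 0.000760 m/yr = 0.0760 cm/yr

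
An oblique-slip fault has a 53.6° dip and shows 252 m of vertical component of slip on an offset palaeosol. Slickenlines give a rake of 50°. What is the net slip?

409 m

dip-slip = throw / sin(dip) = 252 / sin(53.6°) = 313.1 m
net slip = dip-slip / sin(rake) = 313.1 / sin(50°) = 409 m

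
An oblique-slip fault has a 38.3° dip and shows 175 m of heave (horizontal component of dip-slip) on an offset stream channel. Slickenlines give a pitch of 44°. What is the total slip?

dip-slip = heave / cos(dip) = 175 / cos(38.3°) = 223 m
net slip = dip-slip / sin(rake) = 223 / sin(44°) = 321 m

321 m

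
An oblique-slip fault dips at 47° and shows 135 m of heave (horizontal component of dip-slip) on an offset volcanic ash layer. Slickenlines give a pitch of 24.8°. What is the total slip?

dip-slip = heave / cos(dip) = 135 / cos(47°) = 197.9 m
net slip = dip-slip / sin(rake) = 197.9 / sin(24.8°) = 472 m

472 m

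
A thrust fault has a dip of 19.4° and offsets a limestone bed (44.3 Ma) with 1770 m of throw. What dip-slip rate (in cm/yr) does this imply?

dip-slip = throw / sin(dip) = 1770 m / sin(19.4°) = 5329 m
rate = 5329 m / 44.3 Ma = 0.000120 m/yr = 0.0120 cm/yr

0.0120 cm/yr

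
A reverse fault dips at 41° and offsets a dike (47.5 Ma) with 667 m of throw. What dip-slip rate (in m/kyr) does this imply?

dip-slip = throw / sin(dip) = 667 m / sin(41°) = 1017 m
rate = 1017 m / 47.5 Ma = 0.0000214 m/yr = 0.0214 m/kyr

0.0214 m/kyr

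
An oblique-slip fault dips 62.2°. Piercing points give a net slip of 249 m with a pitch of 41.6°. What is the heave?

77.1 m

dip-slip = net slip × sin(rake) = 249 m × sin(41.6°) = 165.3 m
heave = dip-slip × cos(dip) = 165.3 × cos(62.2°) = 77.1 m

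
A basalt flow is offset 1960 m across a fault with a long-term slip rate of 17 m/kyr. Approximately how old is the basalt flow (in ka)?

115 ka

age = offset / rate = 1960 m / (17 m/kyr) = 115000 yr = 115 ka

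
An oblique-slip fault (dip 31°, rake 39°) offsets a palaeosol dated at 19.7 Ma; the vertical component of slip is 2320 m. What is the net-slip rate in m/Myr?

363 m/Myr

dip-slip = throw / sin(dip) = 2320 / sin(31°) = 4505 m
net slip = dip-slip / sin(rake) = 4505 / sin(39°) = 7158 m
rate = 7158 m / 19.7 Ma = 0.000363 m/yr = 363 m/Myr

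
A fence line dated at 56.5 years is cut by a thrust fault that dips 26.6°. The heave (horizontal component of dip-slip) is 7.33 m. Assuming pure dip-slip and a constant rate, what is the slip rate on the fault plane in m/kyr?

145 m/kyr

dip-slip = heave / cos(dip) = 7.33 m / cos(26.6°) = 8.198 m
rate = 8.198 m / 56.5 years = 0.145 m/yr = 145 m/kyr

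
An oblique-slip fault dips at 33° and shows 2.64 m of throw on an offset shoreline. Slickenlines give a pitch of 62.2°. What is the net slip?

dip-slip = throw / sin(dip) = 2.64 / sin(33°) = 4.847 m
net slip = dip-slip / sin(rake) = 4.847 / sin(62.2°) = 5.48 m

5.48 m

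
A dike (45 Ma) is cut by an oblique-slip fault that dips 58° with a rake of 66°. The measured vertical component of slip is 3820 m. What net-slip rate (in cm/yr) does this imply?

dip-slip = throw / sin(dip) = 3820 / sin(58°) = 4504 m
net slip = dip-slip / sin(rake) = 4504 / sin(66°) = 4931 m
rate = 4931 m / 45 Ma = 0.000110 m/yr = 0.0110 cm/yr

0.0110 cm/yr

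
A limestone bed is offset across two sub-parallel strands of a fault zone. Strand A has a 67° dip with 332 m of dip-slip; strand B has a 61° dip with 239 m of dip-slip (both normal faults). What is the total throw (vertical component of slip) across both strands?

throw_A = 332 × sin(67°) = 305.6 m
throw_B = 239 × sin(61°) = 209 m
total = 305.6 + 209 = 515 m

515 m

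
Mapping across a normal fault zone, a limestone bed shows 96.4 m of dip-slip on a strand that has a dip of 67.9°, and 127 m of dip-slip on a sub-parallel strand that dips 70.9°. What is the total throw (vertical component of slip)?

throw_A = 96.4 × sin(67.9°) = 89.32 m
throw_B = 127 × sin(70.9°) = 120 m
total = 89.32 + 120 = 209 m

209 m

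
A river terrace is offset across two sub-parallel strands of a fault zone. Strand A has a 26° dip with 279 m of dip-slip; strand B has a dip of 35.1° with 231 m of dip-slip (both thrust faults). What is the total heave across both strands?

440 m

heave_A = 279 × cos(26°) = 250.8 m
heave_B = 231 × cos(35.1°) = 189 m
total = 250.8 + 189 = 440 m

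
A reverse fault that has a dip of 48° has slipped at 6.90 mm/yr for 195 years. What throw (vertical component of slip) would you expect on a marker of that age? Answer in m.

dip-slip = rate × time = 6.90 mm/yr × 195 years = 1.346 m
throw = dip-slip × sin(dip) = 1.346 × sin(48°) = 1 m

1 m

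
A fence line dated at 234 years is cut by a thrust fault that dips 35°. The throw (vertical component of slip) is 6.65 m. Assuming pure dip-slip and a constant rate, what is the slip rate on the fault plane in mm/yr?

dip-slip = throw / sin(dip) = 6.65 m / sin(35°) = 11.59 m
rate = 11.59 m / 234 years = 0.0495 m/yr = 49.5 mm/yr

49.5 mm/yr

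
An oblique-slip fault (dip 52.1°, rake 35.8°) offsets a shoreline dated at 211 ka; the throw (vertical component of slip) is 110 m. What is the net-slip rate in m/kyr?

1.13 m/kyr

dip-slip = throw / sin(dip) = 110 / sin(52.1°) = 139.4 m
net slip = dip-slip / sin(rake) = 139.4 / sin(35.8°) = 238.3 m
rate = 238.3 m / 211 ka = 0.00113 m/yr = 1.13 m/kyr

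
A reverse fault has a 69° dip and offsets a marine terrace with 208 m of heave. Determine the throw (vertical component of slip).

throw = heave × tan(dip) = 208 × tan(69°) = 542 m

542 m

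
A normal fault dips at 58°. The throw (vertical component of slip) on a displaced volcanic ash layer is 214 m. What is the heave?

heave = throw / tan(dip) = 214 / tan(58°) = 134 m

134 m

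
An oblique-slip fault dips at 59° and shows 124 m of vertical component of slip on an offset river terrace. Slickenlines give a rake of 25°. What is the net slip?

342 m

dip-slip = throw / sin(dip) = 124 / sin(59°) = 144.7 m
net slip = dip-slip / sin(rake) = 144.7 / sin(25°) = 342 m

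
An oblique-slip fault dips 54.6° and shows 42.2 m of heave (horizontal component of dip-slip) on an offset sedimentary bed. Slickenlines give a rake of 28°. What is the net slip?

dip-slip = heave / cos(dip) = 42.2 / cos(54.6°) = 72.85 m
net slip = dip-slip / sin(rake) = 72.85 / sin(28°) = 155 m

155 m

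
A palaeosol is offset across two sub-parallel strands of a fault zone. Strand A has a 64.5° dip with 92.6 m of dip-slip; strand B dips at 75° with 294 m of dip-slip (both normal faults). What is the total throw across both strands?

368 m

throw_A = 92.6 × sin(64.5°) = 83.58 m
throw_B = 294 × sin(75°) = 284 m
total = 83.58 + 284 = 368 m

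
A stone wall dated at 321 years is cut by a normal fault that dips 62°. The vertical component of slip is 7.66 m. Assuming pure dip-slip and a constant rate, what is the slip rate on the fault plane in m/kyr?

27 m/kyr

dip-slip = throw / sin(dip) = 7.66 m / sin(62°) = 8.675 m
rate = 8.675 m / 321 years = 0.0270 m/yr = 27 m/kyr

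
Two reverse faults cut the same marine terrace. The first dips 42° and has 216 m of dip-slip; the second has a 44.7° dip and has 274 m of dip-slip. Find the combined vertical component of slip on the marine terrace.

throw_A = 216 × sin(42°) = 144.5 m
throw_B = 274 × sin(44.7°) = 192.7 m
total = 144.5 + 192.7 = 337 m

337 m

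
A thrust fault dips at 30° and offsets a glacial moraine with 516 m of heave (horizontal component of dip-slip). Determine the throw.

throw = heave × tan(dip) = 516 × tan(30°) = 298 m

298 m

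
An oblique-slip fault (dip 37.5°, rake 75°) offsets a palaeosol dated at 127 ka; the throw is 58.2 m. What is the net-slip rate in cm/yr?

dip-slip = throw / sin(dip) = 58.2 / sin(37.5°) = 95.60 m
net slip = dip-slip / sin(rake) = 95.60 / sin(75°) = 98.98 m
rate = 98.98 m / 127 ka = 0.000779 m/yr = 0.0779 cm/yr

0.0779 cm/yr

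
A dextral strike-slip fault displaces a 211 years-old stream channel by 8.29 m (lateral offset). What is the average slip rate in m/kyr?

39.3 m/kyr

rate = 8.29 m / 211 years = 0.0393 m/yr = 39.3 m/kyr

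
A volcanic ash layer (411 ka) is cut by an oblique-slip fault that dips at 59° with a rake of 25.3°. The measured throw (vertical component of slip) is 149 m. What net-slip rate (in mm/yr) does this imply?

0.990 mm/yr

dip-slip = throw / sin(dip) = 149 / sin(59°) = 173.8 m
net slip = dip-slip / sin(rake) = 173.8 / sin(25.3°) = 406.8 m
rate = 406.8 m / 411 ka = 0.000990 m/yr = 0.990 mm/yr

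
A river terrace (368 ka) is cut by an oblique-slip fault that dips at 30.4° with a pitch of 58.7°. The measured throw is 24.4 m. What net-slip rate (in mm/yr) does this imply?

dip-slip = throw / sin(dip) = 24.4 / sin(30.4°) = 48.22 m
net slip = dip-slip / sin(rake) = 48.22 / sin(58.7°) = 56.43 m
rate = 56.43 m / 368 ka = 0.000153 m/yr = 0.153 mm/yr

0.153 mm/yr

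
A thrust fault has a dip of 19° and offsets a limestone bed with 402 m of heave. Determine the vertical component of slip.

138 m

throw = heave × tan(dip) = 402 × tan(19°) = 138 m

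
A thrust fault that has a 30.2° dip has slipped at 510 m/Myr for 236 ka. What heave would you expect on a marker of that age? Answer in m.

dip-slip = rate × time = 510 m/Myr × 236 ka = 120.4 m
heave = dip-slip × cos(dip) = 120.4 × cos(30.2°) = 104 m

104 m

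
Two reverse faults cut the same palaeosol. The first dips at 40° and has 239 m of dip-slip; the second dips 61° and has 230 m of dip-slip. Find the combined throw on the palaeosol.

355 m

throw_A = 239 × sin(40°) = 153.6 m
throw_B = 230 × sin(61°) = 201.2 m
total = 153.6 + 201.2 = 355 m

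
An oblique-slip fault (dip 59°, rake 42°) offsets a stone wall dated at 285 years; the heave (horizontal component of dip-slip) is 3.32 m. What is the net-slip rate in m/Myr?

33800 m/Myr

dip-slip = heave / cos(dip) = 3.32 / cos(59°) = 6.446 m
net slip = dip-slip / sin(rake) = 6.446 / sin(42°) = 9.634 m
rate = 9.634 m / 285 years = 0.0338 m/yr = 33800 m/Myr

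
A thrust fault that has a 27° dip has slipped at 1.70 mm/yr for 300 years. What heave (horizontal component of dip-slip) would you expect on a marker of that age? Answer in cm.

45.4 cm

dip-slip = rate × time = 1.70 mm/yr × 300 years = 0.5100 m
heave = dip-slip × cos(dip) = 0.5100 × cos(27°) = 0.454 m = 45.4 cm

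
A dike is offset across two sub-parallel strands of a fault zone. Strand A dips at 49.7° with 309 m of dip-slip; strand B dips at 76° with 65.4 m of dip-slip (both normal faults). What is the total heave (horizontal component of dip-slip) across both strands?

216 m

heave_A = 309 × cos(49.7°) = 199.9 m
heave_B = 65.4 × cos(76°) = 15.82 m
total = 199.9 + 15.82 = 216 m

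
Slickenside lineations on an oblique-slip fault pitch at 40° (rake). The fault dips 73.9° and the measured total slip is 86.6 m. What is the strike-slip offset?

strike-slip = net slip × cos(rake) = 86.6 m × cos(40°) = 66.3 m

66.3 m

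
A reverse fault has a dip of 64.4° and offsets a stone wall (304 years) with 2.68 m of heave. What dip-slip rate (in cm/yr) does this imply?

2.04 cm/yr

dip-slip = heave / cos(dip) = 2.68 m / cos(64.4°) = 6.202 m
rate = 6.202 m / 304 years = 0.0204 m/yr = 2.04 cm/yr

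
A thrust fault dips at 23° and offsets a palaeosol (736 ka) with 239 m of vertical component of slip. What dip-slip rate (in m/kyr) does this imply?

dip-slip = throw / sin(dip) = 239 m / sin(23°) = 611.7 m
rate = 611.7 m / 736 ka = 0.000831 m/yr = 0.831 m/kyr

0.831 m/kyr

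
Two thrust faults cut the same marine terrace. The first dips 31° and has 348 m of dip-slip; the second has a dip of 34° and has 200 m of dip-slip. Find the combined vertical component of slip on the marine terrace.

throw_A = 348 × sin(31°) = 179.2 m
throw_B = 200 × sin(34°) = 111.8 m
total = 179.2 + 111.8 = 291 m

291 m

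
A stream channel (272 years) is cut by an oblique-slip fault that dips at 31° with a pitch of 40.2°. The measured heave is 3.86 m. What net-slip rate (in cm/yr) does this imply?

dip-slip = heave / cos(dip) = 3.86 / cos(31°) = 4.503 m
net slip = dip-slip / sin(rake) = 4.503 / sin(40.2°) = 6.977 m
rate = 6.977 m / 272 years = 0.0256 m/yr = 2.56 cm/yr

2.56 cm/yr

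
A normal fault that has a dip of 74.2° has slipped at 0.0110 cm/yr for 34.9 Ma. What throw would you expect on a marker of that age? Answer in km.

dip-slip = rate × time = 0.0110 cm/yr × 34.9 Ma = 3839 m
throw = dip-slip × sin(dip) = 3839 × sin(74.2°) = 3690 m = 3.69 km

3.69 km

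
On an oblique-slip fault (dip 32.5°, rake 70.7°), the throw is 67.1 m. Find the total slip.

dip-slip = throw / sin(dip) = 67.1 / sin(32.5°) = 124.9 m
net slip = dip-slip / sin(rake) = 124.9 / sin(70.7°) = 132 m

132 m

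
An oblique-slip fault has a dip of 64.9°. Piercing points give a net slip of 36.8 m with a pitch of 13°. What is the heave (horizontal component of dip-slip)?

dip-slip = net slip × sin(rake) = 36.8 m × sin(13°) = 8.278 m
heave = dip-slip × cos(dip) = 8.278 × cos(64.9°) = 3.51 m

3.51 m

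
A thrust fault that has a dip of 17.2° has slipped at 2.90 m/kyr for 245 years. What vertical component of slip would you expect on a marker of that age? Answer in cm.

dip-slip = rate × time = 2.90 m/kyr × 245 years = 0.7105 m
throw = dip-slip × sin(dip) = 0.7105 × sin(17.2°) = 0.210 m = 21 cm

21 cm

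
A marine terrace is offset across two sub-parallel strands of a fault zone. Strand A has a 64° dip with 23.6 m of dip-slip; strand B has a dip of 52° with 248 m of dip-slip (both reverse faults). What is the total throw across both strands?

throw_A = 23.6 × sin(64°) = 21.21 m
throw_B = 248 × sin(52°) = 195.4 m
total = 21.21 + 195.4 = 217 m

217 m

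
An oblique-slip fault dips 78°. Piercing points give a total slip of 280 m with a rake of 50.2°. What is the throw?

dip-slip = net slip × sin(rake) = 280 m × sin(50.2°) = 215.1 m
throw = dip-slip × sin(dip) = 215.1 × sin(78°) = 210 m

210 m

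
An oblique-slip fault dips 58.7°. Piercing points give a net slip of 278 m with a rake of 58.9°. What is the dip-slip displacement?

dip-slip = net slip × sin(rake) = 278 m × sin(58.9°) = 238 m

238 m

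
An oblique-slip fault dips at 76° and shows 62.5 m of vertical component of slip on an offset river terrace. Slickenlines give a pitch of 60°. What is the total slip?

dip-slip = throw / sin(dip) = 62.5 / sin(76°) = 64.41 m
net slip = dip-slip / sin(rake) = 64.41 / sin(60°) = 74.4 m

74.4 m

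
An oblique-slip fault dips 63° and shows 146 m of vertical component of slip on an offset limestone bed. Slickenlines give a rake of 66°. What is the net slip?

dip-slip = throw / sin(dip) = 146 / sin(63°) = 163.9 m
net slip = dip-slip / sin(rake) = 163.9 / sin(66°) = 179 m

179 m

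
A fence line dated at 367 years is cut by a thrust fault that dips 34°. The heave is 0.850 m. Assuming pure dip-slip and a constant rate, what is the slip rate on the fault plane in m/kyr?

2.79 m/kyr

dip-slip = heave / cos(dip) = 0.850 m / cos(34°) = 1.025 m
rate = 1.025 m / 367 years = 0.00279 m/yr = 2.79 m/kyr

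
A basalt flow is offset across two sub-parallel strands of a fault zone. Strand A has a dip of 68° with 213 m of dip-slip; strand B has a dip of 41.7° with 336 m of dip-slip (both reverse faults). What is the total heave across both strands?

331 m

heave_A = 213 × cos(68°) = 79.79 m
heave_B = 336 × cos(41.7°) = 250.9 m
total = 79.79 + 250.9 = 331 m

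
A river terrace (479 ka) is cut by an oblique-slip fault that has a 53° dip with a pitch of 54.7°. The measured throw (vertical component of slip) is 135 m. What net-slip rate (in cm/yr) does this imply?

0.0432 cm/yr

dip-slip = throw / sin(dip) = 135 / sin(53°) = 169 m
net slip = dip-slip / sin(rake) = 169 / sin(54.7°) = 207.1 m
rate = 207.1 m / 479 ka = 0.000432 m/yr = 0.0432 cm/yr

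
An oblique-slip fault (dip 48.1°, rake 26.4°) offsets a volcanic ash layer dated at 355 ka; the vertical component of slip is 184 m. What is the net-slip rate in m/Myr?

dip-slip = throw / sin(dip) = 184 / sin(48.1°) = 247.2 m
net slip = dip-slip / sin(rake) = 247.2 / sin(26.4°) = 556 m
rate = 556 m / 355 ka = 0.00157 m/yr = 1570 m/Myr

1570 m/Myr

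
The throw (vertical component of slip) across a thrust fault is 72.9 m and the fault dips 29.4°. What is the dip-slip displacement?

149 m

dip-slip = throw / sin(dip) = 72.9 / sin(29.4°) = 149 m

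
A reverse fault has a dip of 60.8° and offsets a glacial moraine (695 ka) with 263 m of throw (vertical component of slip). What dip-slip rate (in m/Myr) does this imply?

434 m/Myr

dip-slip = throw / sin(dip) = 263 m / sin(60.8°) = 301.3 m
rate = 301.3 m / 695 ka = 0.000434 m/yr = 434 m/Myr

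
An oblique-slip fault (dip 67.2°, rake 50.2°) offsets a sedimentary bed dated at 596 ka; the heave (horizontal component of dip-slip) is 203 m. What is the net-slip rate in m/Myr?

1140 m/Myr

dip-slip = heave / cos(dip) = 203 / cos(67.2°) = 523.8 m
net slip = dip-slip / sin(rake) = 523.8 / sin(50.2°) = 681.8 m
rate = 681.8 m / 596 ka = 0.00114 m/yr = 1140 m/Myr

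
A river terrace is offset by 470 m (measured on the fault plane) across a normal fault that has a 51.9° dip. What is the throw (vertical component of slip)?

370 m

throw = dip-slip × sin(dip) = 470 m × sin(51.9°) = 370 m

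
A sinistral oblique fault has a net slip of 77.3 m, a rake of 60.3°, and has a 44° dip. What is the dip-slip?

dip-slip = net slip × sin(rake) = 77.3 m × sin(60.3°) = 67.1 m

67.1 m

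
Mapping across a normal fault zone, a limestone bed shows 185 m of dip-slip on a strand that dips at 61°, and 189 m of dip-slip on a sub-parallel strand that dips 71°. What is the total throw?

341 m

throw_A = 185 × sin(61°) = 161.8 m
throw_B = 189 × sin(71°) = 178.7 m
total = 161.8 + 178.7 = 341 m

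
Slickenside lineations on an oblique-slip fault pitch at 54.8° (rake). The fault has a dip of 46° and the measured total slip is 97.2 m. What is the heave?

dip-slip = net slip × sin(rake) = 97.2 m × sin(54.8°) = 79.43 m
heave = dip-slip × cos(dip) = 79.43 × cos(46°) = 55.2 m

55.2 m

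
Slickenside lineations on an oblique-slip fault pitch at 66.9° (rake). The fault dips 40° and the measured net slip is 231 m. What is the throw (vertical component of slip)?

137 m

dip-slip = net slip × sin(rake) = 231 m × sin(66.9°) = 212.5 m
throw = dip-slip × sin(dip) = 212.5 × sin(40°) = 137 m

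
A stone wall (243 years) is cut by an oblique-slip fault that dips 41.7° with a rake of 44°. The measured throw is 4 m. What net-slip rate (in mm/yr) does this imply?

35.6 mm/yr

dip-slip = throw / sin(dip) = 4 / sin(41.7°) = 6.013 m
net slip = dip-slip / sin(rake) = 6.013 / sin(44°) = 8.656 m
rate = 8.656 m / 243 years = 0.0356 m/yr = 35.6 mm/yr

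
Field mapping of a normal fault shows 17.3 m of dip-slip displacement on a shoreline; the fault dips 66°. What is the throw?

15.8 m

throw = dip-slip × sin(dip) = 17.3 m × sin(66°) = 15.8 m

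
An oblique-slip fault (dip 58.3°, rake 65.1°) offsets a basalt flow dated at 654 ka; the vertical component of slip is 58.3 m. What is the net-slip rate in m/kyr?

0.116 m/kyr

dip-slip = throw / sin(dip) = 58.3 / sin(58.3°) = 68.52 m
net slip = dip-slip / sin(rake) = 68.52 / sin(65.1°) = 75.55 m
rate = 75.55 m / 654 ka = 0.000116 m/yr = 0.116 m/kyr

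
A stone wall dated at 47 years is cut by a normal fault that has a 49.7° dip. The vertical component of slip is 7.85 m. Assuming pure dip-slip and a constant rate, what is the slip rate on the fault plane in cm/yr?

21.9 cm/yr

dip-slip = throw / sin(dip) = 7.85 m / sin(49.7°) = 10.29 m
rate = 10.29 m / 47 years = 0.219 m/yr = 21.9 cm/yr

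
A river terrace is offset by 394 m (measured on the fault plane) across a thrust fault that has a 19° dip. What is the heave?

heave = dip-slip × cos(dip) = 394 m × cos(19°) = 373 m

373 m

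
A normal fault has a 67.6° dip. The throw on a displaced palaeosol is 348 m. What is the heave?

143 m

heave = throw / tan(dip) = 348 / tan(67.6°) = 143 m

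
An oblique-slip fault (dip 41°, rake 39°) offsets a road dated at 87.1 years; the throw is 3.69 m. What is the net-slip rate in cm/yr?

10.3 cm/yr

dip-slip = throw / sin(dip) = 3.69 / sin(41°) = 5.624 m
net slip = dip-slip / sin(rake) = 5.624 / sin(39°) = 8.937 m
rate = 8.937 m / 87.1 years = 0.103 m/yr = 10.3 cm/yr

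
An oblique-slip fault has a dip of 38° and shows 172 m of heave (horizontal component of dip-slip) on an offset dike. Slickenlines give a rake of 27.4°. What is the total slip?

dip-slip = heave / cos(dip) = 172 / cos(38°) = 218.3 m
net slip = dip-slip / sin(rake) = 218.3 / sin(27.4°) = 474 m

474 m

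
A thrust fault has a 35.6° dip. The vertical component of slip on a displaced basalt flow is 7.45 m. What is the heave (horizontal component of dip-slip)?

heave = throw / tan(dip) = 7.45 / tan(35.6°) = 10.4 m

10.4 m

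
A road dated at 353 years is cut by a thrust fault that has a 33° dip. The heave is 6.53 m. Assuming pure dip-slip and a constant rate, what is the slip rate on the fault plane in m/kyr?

22.1 m/kyr

dip-slip = heave / cos(dip) = 6.53 m / cos(33°) = 7.786 m
rate = 7.786 m / 353 years = 0.0221 m/yr = 22.1 m/kyr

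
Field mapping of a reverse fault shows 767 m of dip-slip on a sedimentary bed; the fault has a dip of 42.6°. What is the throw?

throw = dip-slip × sin(dip) = 767 m × sin(42.6°) = 519 m

519 m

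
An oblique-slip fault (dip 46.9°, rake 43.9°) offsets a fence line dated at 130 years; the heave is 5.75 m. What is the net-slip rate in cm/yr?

dip-slip = heave / cos(dip) = 5.75 / cos(46.9°) = 8.415 m
net slip = dip-slip / sin(rake) = 8.415 / sin(43.9°) = 12.14 m
rate = 12.14 m / 130 years = 0.0934 m/yr = 9.34 cm/yr

9.34 cm/yr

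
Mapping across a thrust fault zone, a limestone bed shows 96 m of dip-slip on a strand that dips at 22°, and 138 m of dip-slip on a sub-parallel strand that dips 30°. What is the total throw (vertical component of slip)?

105 m

throw_A = 96 × sin(22°) = 35.96 m
throw_B = 138 × sin(30°) = 69 m
total = 35.96 + 69 = 105 m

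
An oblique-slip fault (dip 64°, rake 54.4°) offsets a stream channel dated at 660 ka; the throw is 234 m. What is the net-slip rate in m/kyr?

dip-slip = throw / sin(dip) = 234 / sin(64°) = 260.3 m
net slip = dip-slip / sin(rake) = 260.3 / sin(54.4°) = 320.2 m
rate = 320.2 m / 660 ka = 0.000485 m/yr = 0.485 m/kyr

0.485 m/kyr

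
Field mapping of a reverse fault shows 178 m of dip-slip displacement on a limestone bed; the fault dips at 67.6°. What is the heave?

heave = dip-slip × cos(dip) = 178 m × cos(67.6°) = 67.8 m

67.8 m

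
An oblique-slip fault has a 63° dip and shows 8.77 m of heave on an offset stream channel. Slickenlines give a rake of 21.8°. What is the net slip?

52 m

dip-slip = heave / cos(dip) = 8.77 / cos(63°) = 19.32 m
net slip = dip-slip / sin(rake) = 19.32 / sin(21.8°) = 52 m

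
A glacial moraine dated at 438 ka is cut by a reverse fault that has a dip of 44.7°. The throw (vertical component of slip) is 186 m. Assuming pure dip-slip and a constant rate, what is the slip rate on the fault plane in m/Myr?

604 m/Myr

dip-slip = throw / sin(dip) = 186 m / sin(44.7°) = 264.4 m
rate = 264.4 m / 438 ka = 0.000604 m/yr = 604 m/Myr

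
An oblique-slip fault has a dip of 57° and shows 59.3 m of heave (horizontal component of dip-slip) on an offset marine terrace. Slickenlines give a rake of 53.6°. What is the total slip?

135 m

dip-slip = heave / cos(dip) = 59.3 / cos(57°) = 108.9 m
net slip = dip-slip / sin(rake) = 108.9 / sin(53.6°) = 135 m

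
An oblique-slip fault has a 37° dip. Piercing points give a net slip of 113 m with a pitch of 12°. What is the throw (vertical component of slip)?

14.1 m

dip-slip = net slip × sin(rake) = 113 m × sin(12°) = 23.49 m
throw = dip-slip × sin(dip) = 23.49 × sin(37°) = 14.1 m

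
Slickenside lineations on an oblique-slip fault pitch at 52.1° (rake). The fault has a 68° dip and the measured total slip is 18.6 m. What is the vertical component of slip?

13.6 m

dip-slip = net slip × sin(rake) = 18.6 m × sin(52.1°) = 14.68 m
throw = dip-slip × sin(dip) = 14.68 × sin(68°) = 13.6 m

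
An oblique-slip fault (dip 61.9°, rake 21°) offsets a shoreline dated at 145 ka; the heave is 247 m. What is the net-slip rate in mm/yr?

dip-slip = heave / cos(dip) = 247 / cos(61.9°) = 524.4 m
net slip = dip-slip / sin(rake) = 524.4 / sin(21°) = 1463 m
rate = 1463 m / 145 ka = 0.0101 m/yr = 10.1 mm/yr

10.1 mm/yr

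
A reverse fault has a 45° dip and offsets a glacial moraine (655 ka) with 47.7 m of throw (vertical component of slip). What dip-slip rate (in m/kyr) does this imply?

dip-slip = throw / sin(dip) = 47.7 m / sin(45°) = 67.46 m
rate = 67.46 m / 655 ka = 0.000103 m/yr = 0.103 m/kyr

0.103 m/kyr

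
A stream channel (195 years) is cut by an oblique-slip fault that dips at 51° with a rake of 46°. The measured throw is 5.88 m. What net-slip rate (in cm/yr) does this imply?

dip-slip = throw / sin(dip) = 5.88 / sin(51°) = 7.566 m
net slip = dip-slip / sin(rake) = 7.566 / sin(46°) = 10.52 m
rate = 10.52 m / 195 years = 0.0539 m/yr = 5.39 cm/yr

5.39 cm/yr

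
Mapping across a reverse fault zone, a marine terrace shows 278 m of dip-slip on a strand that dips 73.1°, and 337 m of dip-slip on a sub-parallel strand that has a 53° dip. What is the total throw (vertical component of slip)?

535 m

throw_A = 278 × sin(73.1°) = 266 m
throw_B = 337 × sin(53°) = 269.1 m
total = 266 + 269.1 = 535 m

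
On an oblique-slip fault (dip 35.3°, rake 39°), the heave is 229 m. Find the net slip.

446 m

dip-slip = heave / cos(dip) = 229 / cos(35.3°) = 280.6 m
net slip = dip-slip / sin(rake) = 280.6 / sin(39°) = 446 m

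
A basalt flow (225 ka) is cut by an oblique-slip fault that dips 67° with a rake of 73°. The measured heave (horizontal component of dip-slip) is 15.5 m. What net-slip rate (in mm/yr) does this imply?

dip-slip = heave / cos(dip) = 15.5 / cos(67°) = 39.67 m
net slip = dip-slip / sin(rake) = 39.67 / sin(73°) = 41.48 m
rate = 41.48 m / 225 ka = 0.000184 m/yr = 0.184 mm/yr

0.184 mm/yr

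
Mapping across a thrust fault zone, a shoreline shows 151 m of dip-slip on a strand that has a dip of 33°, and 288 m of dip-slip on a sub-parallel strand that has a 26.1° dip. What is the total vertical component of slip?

209 m

throw_A = 151 × sin(33°) = 82.24 m
throw_B = 288 × sin(26.1°) = 126.7 m
total = 82.24 + 126.7 = 209 m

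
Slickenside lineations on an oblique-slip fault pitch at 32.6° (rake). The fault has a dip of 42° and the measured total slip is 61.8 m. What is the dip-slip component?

dip-slip = net slip × sin(rake) = 61.8 m × sin(32.6°) = 33.3 m

33.3 m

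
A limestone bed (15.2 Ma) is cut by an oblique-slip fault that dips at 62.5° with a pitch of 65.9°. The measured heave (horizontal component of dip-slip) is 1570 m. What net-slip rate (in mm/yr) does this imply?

0.245 mm/yr

dip-slip = heave / cos(dip) = 1570 / cos(62.5°) = 3400 m
net slip = dip-slip / sin(rake) = 3400 / sin(65.9°) = 3725 m
rate = 3725 m / 15.2 Ma = 0.000245 m/yr = 0.245 mm/yr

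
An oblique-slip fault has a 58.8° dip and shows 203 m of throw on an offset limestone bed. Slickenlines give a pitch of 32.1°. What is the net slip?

447 m

dip-slip = throw / sin(dip) = 203 / sin(58.8°) = 237.3 m
net slip = dip-slip / sin(rake) = 237.3 / sin(32.1°) = 447 m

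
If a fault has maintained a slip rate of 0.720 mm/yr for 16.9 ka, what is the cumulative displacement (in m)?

slip = rate × time = 0.720 mm/yr × 16.9 ka = 12.2 m

12.2 m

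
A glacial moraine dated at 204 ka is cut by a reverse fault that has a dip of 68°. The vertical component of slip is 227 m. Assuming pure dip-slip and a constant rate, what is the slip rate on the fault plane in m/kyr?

1.20 m/kyr

dip-slip = throw / sin(dip) = 227 m / sin(68°) = 244.8 m
rate = 244.8 m / 204 ka = 0.00120 m/yr = 1.20 m/kyr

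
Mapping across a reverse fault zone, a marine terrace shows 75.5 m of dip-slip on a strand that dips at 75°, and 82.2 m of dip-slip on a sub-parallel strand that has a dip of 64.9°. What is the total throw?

147 m

throw_A = 75.5 × sin(75°) = 72.93 m
throw_B = 82.2 × sin(64.9°) = 74.44 m
total = 72.93 + 74.44 = 147 m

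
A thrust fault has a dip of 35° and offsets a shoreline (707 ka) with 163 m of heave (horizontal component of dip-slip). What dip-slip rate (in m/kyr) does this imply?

0.281 m/kyr

dip-slip = heave / cos(dip) = 163 m / cos(35°) = 199 m
rate = 199 m / 707 ka = 0.000281 m/yr = 0.281 m/kyr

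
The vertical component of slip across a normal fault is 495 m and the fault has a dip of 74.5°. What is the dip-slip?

514 m

dip-slip = throw / sin(dip) = 495 / sin(74.5°) = 514 m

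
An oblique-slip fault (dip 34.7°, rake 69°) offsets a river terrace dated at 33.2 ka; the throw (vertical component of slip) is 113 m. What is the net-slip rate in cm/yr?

dip-slip = throw / sin(dip) = 113 / sin(34.7°) = 198.5 m
net slip = dip-slip / sin(rake) = 198.5 / sin(69°) = 212.6 m
rate = 212.6 m / 33.2 ka = 0.00640 m/yr = 0.640 cm/yr

0.640 cm/yr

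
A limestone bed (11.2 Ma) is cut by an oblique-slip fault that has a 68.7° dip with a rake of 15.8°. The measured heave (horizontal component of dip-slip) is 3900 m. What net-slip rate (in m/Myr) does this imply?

dip-slip = heave / cos(dip) = 3900 / cos(68.7°) = 10740 m
net slip = dip-slip / sin(rake) = 10740 / sin(15.8°) = 39430 m
rate = 39430 m / 11.2 Ma = 0.00352 m/yr = 3520 m/Myr

3520 m/Myr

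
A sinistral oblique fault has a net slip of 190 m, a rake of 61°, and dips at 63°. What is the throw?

148 m

dip-slip = net slip × sin(rake) = 190 m × sin(61°) = 166.2 m
throw = dip-slip × sin(dip) = 166.2 × sin(63°) = 148 m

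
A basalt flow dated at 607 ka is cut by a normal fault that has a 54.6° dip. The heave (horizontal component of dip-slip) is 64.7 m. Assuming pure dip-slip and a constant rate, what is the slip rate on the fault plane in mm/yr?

0.184 mm/yr

dip-slip = heave / cos(dip) = 64.7 m / cos(54.6°) = 111.7 m
rate = 111.7 m / 607 ka = 0.000184 m/yr = 0.184 mm/yr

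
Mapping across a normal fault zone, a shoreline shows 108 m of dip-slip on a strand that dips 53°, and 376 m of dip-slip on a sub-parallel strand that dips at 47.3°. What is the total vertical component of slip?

363 m

throw_A = 108 × sin(53°) = 86.25 m
throw_B = 376 × sin(47.3°) = 276.3 m
total = 86.25 + 276.3 = 363 m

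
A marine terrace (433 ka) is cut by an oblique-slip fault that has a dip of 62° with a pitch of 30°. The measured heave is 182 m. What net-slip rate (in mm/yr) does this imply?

dip-slip = heave / cos(dip) = 182 / cos(62°) = 387.7 m
net slip = dip-slip / sin(rake) = 387.7 / sin(30°) = 775.3 m
rate = 775.3 m / 433 ka = 0.00179 m/yr = 1.79 mm/yr

1.79 mm/yr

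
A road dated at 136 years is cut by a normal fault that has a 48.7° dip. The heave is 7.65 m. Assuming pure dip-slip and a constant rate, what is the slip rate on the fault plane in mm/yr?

85.2 mm/yr

dip-slip = heave / cos(dip) = 7.65 m / cos(48.7°) = 11.59 m
rate = 11.59 m / 136 years = 0.0852 m/yr = 85.2 mm/yr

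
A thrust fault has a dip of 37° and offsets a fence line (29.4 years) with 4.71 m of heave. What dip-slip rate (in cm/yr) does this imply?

dip-slip = heave / cos(dip) = 4.71 m / cos(37°) = 5.898 m
rate = 5.898 m / 29.4 years = 0.201 m/yr = 20.1 cm/yr

20.1 cm/yr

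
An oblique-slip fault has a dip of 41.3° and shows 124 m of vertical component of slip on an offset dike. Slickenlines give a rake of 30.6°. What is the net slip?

dip-slip = throw / sin(dip) = 124 / sin(41.3°) = 187.9 m
net slip = dip-slip / sin(rake) = 187.9 / sin(30.6°) = 369 m

369 m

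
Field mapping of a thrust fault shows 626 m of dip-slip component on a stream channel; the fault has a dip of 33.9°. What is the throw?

throw = dip-slip × sin(dip) = 626 m × sin(33.9°) = 349 m

349 m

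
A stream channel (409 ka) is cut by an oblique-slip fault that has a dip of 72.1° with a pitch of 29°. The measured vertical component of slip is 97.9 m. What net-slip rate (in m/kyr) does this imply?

dip-slip = throw / sin(dip) = 97.9 / sin(72.1°) = 102.9 m
net slip = dip-slip / sin(rake) = 102.9 / sin(29°) = 212.2 m
rate = 212.2 m / 409 ka = 0.000519 m/yr = 0.519 m/kyr

0.519 m/kyr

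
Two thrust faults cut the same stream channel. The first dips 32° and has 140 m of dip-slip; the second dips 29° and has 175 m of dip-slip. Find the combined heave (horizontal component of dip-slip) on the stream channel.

heave_A = 140 × cos(32°) = 118.7 m
heave_B = 175 × cos(29°) = 153.1 m
total = 118.7 + 153.1 = 272 m

272 m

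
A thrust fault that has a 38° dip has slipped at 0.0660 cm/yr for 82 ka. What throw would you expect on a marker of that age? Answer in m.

33.3 m

dip-slip = rate × time = 0.0660 cm/yr × 82 ka = 54.12 m
throw = dip-slip × sin(dip) = 54.12 × sin(38°) = 33.3 m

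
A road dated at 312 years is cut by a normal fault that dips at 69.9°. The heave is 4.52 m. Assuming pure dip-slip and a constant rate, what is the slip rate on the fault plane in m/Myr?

dip-slip = heave / cos(dip) = 4.52 m / cos(69.9°) = 13.15 m
rate = 13.15 m / 312 years = 0.0422 m/yr = 42200 m/Myr

42200 m/Myr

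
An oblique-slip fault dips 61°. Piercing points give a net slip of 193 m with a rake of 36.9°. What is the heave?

56.2 m

dip-slip = net slip × sin(rake) = 193 m × sin(36.9°) = 115.9 m
heave = dip-slip × cos(dip) = 115.9 × cos(61°) = 56.2 m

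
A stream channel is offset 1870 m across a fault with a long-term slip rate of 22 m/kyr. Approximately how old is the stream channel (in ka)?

85 ka

age = offset / rate = 1870 m / (22 m/kyr) = 85000 yr = 85 ka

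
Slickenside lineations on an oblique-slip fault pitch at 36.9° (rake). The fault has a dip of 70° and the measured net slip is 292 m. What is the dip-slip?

dip-slip = net slip × sin(rake) = 292 m × sin(36.9°) = 175 m

175 m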